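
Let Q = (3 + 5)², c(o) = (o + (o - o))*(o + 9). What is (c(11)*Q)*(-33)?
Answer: -464640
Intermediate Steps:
c(o) = o*(9 + o) (c(o) = (o + 0)*(9 + o) = o*(9 + o))
Q = 64 (Q = 8² = 64)
(c(11)*Q)*(-33) = ((11*(9 + 11))*64)*(-33) = ((11*20)*64)*(-33) = (220*64)*(-33) = 14080*(-33) = -464640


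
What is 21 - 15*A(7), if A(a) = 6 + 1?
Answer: -84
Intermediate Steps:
A(a) = 7
21 - 15*A(7) = 21 - 15*7 = 21 - 105 = -84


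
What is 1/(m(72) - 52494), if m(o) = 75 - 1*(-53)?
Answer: -1/52366 ≈ -1.9096e-5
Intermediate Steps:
m(o) = 128 (m(o) = 75 + 53 = 128)
1/(m(72) - 52494) = 1/(128 - 52494) = 1/(-52366) = -1/52366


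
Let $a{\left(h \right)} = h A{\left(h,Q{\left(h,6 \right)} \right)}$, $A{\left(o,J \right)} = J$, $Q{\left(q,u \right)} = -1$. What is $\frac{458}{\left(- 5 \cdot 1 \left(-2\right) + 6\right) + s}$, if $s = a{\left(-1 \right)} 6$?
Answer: $\frac{229}{11} \approx 20.818$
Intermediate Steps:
$a{\left(h \right)} = - h$ ($a{\left(h \right)} = h \left(-1\right) = - h$)
$s = 6$ ($s = \left(-1\right) \left(-1\right) 6 = 1 \cdot 6 = 6$)
$\frac{458}{\left(- 5 \cdot 1 \left(-2\right) + 6\right) + s} = \frac{458}{\left(- 5 \cdot 1 \left(-2\right) + 6\right) + 6} = \frac{458}{\left(\left(-5\right) \left(-2\right) + 6\right) + 6} = \frac{458}{\left(10 + 6\right) + 6} = \frac{458}{16 + 6} = \frac{458}{22} = 458 \cdot \frac{1}{22} = \frac{229}{11}$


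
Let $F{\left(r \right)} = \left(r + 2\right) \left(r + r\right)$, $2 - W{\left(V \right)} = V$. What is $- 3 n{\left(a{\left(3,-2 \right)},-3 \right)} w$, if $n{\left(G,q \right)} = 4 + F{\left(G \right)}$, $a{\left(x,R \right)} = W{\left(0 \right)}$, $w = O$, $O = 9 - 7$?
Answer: $-120$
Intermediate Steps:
$W{\left(V \right)} = 2 - V$
$O = 2$ ($O = 9 - 7 = 2$)
$F{\left(r \right)} = 2 r \left(2 + r\right)$ ($F{\left(r \right)} = \left(2 + r\right) 2 r = 2 r \left(2 + r\right)$)
$w = 2$
$a{\left(x,R \right)} = 2$ ($a{\left(x,R \right)} = 2 - 0 = 2 + 0 = 2$)
$n{\left(G,q \right)} = 4 + 2 G \left(2 + G\right)$
$- 3 n{\left(a{\left(3,-2 \right)},-3 \right)} w = - 3 \left(4 + 2 \cdot 2 \left(2 + 2\right)\right) 2 = - 3 \left(4 + 2 \cdot 2 \cdot 4\right) 2 = - 3 \left(4 + 16\right) 2 = \left(-3\right) 20 \cdot 2 = \left(-60\right) 2 = -120$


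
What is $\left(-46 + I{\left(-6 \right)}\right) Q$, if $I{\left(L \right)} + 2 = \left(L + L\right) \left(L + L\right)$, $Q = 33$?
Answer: $3168$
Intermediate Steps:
$I{\left(L \right)} = -2 + 4 L^{2}$ ($I{\left(L \right)} = -2 + \left(L + L\right) \left(L + L\right) = -2 + 2 L 2 L = -2 + 4 L^{2}$)
$\left(-46 + I{\left(-6 \right)}\right) Q = \left(-46 - \left(2 - 4 \left(-6\right)^{2}\right)\right) 33 = \left(-46 + \left(-2 + 4 \cdot 36\right)\right) 33 = \left(-46 + \left(-2 + 144\right)\right) 33 = \left(-46 + 142\right) 33 = 96 \cdot 33 = 3168$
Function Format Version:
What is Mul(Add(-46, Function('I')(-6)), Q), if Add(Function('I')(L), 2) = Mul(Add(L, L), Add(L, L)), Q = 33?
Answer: 3168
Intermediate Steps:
Function('I')(L) = Add(-2, Mul(4, Pow(L, 2))) (Function('I')(L) = Add(-2, Mul(Add(L, L), Add(L, L))) = Add(-2, Mul(Mul(2, L), Mul(2, L))) = Add(-2, Mul(4, Pow(L, 2))))
Mul(Add(-46, Function('I')(-6)), Q) = Mul(Add(-46, Add(-2, Mul(4, Pow(-6, 2)))), 33) = Mul(Add(-46, Add(-2, Mul(4, 36))), 33) = Mul(Add(-46, Add(-2, 144)), 33) = Mul(Add(-46, 142), 33) = Mul(96, 33) = 3168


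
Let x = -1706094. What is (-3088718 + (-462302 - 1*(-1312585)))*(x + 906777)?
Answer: 1789219148895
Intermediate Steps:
(-3088718 + (-462302 - 1*(-1312585)))*(x + 906777) = (-3088718 + (-462302 - 1*(-1312585)))*(-1706094 + 906777) = (-3088718 + (-462302 + 1312585))*(-799317) = (-3088718 + 850283)*(-799317) = -2238435*(-799317) = 1789219148895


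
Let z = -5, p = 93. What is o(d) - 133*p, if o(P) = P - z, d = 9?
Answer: -12355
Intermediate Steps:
o(P) = 5 + P (o(P) = P - 1*(-5) = P + 5 = 5 + P)
o(d) - 133*p = (5 + 9) - 133*93 = 14 - 12369 = -12355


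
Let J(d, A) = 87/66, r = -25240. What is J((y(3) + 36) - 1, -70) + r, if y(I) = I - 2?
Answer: -555251/22 ≈ -25239.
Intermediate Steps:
y(I) = -2 + I
J(d, A) = 29/22 (J(d, A) = 87*(1/66) = 29/22)
J((y(3) + 36) - 1, -70) + r = 29/22 - 25240 = -555251/22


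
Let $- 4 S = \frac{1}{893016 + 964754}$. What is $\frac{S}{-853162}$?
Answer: $\frac{1}{6339915074960} \approx 1.5773 \cdot 10^{-13}$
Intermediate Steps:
$S = - \frac{1}{7431080}$ ($S = - \frac{1}{4 \left(893016 + 964754\right)} = - \frac{1}{4 \cdot 1857770} = \left(- \frac{1}{4}\right) \frac{1}{1857770} = - \frac{1}{7431080} \approx -1.3457 \cdot 10^{-7}$)
$\frac{S}{-853162} = - \frac{1}{7431080 \left(-853162\right)} = \left(- \frac{1}{7431080}\right) \left(- \frac{1}{853162}\right) = \frac{1}{6339915074960}$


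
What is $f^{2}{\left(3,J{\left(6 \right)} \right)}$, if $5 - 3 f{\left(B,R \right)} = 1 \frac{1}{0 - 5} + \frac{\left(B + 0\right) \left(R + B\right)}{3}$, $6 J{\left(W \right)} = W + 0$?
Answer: $\frac{4}{25} \approx 0.16$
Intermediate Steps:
$J{\left(W \right)} = \frac{W}{6}$ ($J{\left(W \right)} = \frac{W + 0}{6} = \frac{W}{6}$)
$f{\left(B,R \right)} = \frac{26}{15} - \frac{B \left(B + R\right)}{9}$ ($f{\left(B,R \right)} = \frac{5}{3} - \frac{1 \frac{1}{0 - 5} + \frac{\left(B + 0\right) \left(R + B\right)}{3}}{3} = \frac{5}{3} - \frac{1 \frac{1}{0 - 5} + B \left(B + R\right) \frac{1}{3}}{3} = \frac{5}{3} - \frac{1 \frac{1}{-5} + \frac{B \left(B + R\right)}{3}}{3} = \frac{5}{3} - \frac{1 \left(- \frac{1}{5}\right) + \frac{B \left(B + R\right)}{3}}{3} = \frac{5}{3} - \frac{- \frac{1}{5} + \frac{B \left(B + R\right)}{3}}{3} = \frac{5}{3} - \left(- \frac{1}{15} + \frac{B \left(B + R\right)}{9}\right) = \frac{26}{15} - \frac{B \left(B + R\right)}{9}$)
$f^{2}{\left(3,J{\left(6 \right)} \right)} = \left(\frac{26}{15} - \frac{3^{2}}{9} - \frac{\frac{1}{6} \cdot 6}{3}\right)^{2} = \left(\frac{26}{15} - 1 - \frac{1}{3} \cdot 1\right)^{2} = \left(\frac{26}{15} - 1 - \frac{1}{3}\right)^{2} = \left(\frac{2}{5}\right)^{2} = \frac{4}{25}$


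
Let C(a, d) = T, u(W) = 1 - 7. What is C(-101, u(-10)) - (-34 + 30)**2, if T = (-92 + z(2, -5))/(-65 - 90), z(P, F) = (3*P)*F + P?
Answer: -472/31 ≈ -15.226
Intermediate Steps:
z(P, F) = P + 3*F*P (z(P, F) = 3*F*P + P = P + 3*F*P)
u(W) = -6
T = 24/31 (T = (-92 + 2*(1 + 3*(-5)))/(-65 - 90) = (-92 + 2*(1 - 15))/(-155) = (-92 + 2*(-14))*(-1/155) = (-92 - 28)*(-1/155) = -120*(-1/155) = 24/31 ≈ 0.77419)
C(a, d) = 24/31
C(-101, u(-10)) - (-34 + 30)**2 = 24/31 - (-34 + 30)**2 = 24/31 - 1*(-4)**2 = 24/31 - 1*16 = 24/31 - 16 = -472/31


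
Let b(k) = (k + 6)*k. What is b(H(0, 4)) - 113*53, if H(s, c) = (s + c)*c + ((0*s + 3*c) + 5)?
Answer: -4702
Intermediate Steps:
H(s, c) = 5 + 3*c + c*(c + s) (H(s, c) = (c + s)*c + ((0 + 3*c) + 5) = c*(c + s) + (3*c + 5) = c*(c + s) + (5 + 3*c) = 5 + 3*c + c*(c + s))
b(k) = k*(6 + k) (b(k) = (6 + k)*k = k*(6 + k))
b(H(0, 4)) - 113*53 = (5 + 4² + 3*4 + 4*0)*(6 + (5 + 4² + 3*4 + 4*0)) - 113*53 = (5 + 16 + 12 + 0)*(6 + (5 + 16 + 12 + 0)) - 5989 = 33*(6 + 33) - 5989 = 33*39 - 5989 = 1287 - 5989 = -4702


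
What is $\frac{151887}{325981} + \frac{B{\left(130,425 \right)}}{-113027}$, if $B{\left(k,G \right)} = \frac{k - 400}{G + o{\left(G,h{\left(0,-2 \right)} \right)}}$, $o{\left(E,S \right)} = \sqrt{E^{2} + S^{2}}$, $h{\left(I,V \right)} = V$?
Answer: $\frac{15631504023}{73689308974} + \frac{135 \sqrt{180629}}{226054} \approx 0.46594$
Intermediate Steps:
$B{\left(k,G \right)} = \frac{-400 + k}{G + \sqrt{4 + G^{2}}}$ ($B{\left(k,G \right)} = \frac{k - 400}{G + \sqrt{G^{2} + \left(-2\right)^{2}}} = \frac{-400 + k}{G + \sqrt{G^{2} + 4}} = \frac{-400 + k}{G + \sqrt{4 + G^{2}}}$)
$\frac{151887}{325981} + \frac{B{\left(130,425 \right)}}{-113027} = \frac{151887}{325981} + \frac{\frac{1}{425 + \sqrt{4 + 425^{2}}} \left(-400 + 130\right)}{-113027} = 151887 \cdot \frac{1}{325981} + \frac{1}{425 + \sqrt{4 + 180625}} \left(-270\right) \left(- \frac{1}{113027}\right) = \frac{151887}{325981} + \frac{1}{425 + \sqrt{180629}} \left(-270\right) \left(- \frac{1}{113027}\right) = \frac{151887}{325981} + - \frac{270}{425 + \sqrt{180629}} \left(- \frac{1}{113027}\right) = \frac{151887}{325981} + \frac{270}{113027 \left(425 + \sqrt{180629}\right)}$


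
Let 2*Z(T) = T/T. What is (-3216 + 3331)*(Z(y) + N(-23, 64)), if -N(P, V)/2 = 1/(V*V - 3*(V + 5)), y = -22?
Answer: 446775/7778 ≈ 57.441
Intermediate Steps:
N(P, V) = -2/(-15 + V**2 - 3*V) (N(P, V) = -2/(V*V - 3*(V + 5)) = -2/(V**2 - 3*(5 + V)) = -2/(V**2 + (-15 - 3*V)) = -2/(-15 + V**2 - 3*V))
Z(T) = 1/2 (Z(T) = (T/T)/2 = (1/2)*1 = 1/2)
(-3216 + 3331)*(Z(y) + N(-23, 64)) = (-3216 + 3331)*(1/2 + 2/(15 - 1*64**2 + 3*64)) = 115*(1/2 + 2/(15 - 1*4096 + 192)) = 115*(1/2 + 2/(15 - 4096 + 192)) = 115*(1/2 + 2/(-3889)) = 115*(1/2 + 2*(-1/3889)) = 115*(1/2 - 2/3889) = 115*(3885/7778) = 446775/7778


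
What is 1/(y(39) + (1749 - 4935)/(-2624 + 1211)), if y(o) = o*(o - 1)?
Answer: 157/233028 ≈ 0.00067374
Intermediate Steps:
y(o) = o*(-1 + o)
1/(y(39) + (1749 - 4935)/(-2624 + 1211)) = 1/(39*(-1 + 39) + (1749 - 4935)/(-2624 + 1211)) = 1/(39*38 - 3186/(-1413)) = 1/(1482 - 3186*(-1/1413)) = 1/(1482 + 354/157) = 1/(233028/157) = 157/233028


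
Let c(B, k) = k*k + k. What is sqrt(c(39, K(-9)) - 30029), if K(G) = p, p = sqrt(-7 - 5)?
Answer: sqrt(-30041 + 2*I*sqrt(3)) ≈ 0.01 + 173.32*I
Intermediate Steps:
p = 2*I*sqrt(3) (p = sqrt(-12) = 2*I*sqrt(3) ≈ 3.4641*I)
K(G) = 2*I*sqrt(3)
c(B, k) = k + k**2 (c(B, k) = k**2 + k = k + k**2)
sqrt(c(39, K(-9)) - 30029) = sqrt((2*I*sqrt(3))*(1 + 2*I*sqrt(3)) - 30029) = sqrt(2*I*sqrt(3)*(1 + 2*I*sqrt(3)) - 30029) = sqrt(-30029 + 2*I*sqrt(3)*(1 + 2*I*sqrt(3)))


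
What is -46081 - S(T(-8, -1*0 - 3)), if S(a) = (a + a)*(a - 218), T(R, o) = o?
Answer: -47407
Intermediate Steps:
S(a) = 2*a*(-218 + a) (S(a) = (2*a)*(-218 + a) = 2*a*(-218 + a))
-46081 - S(T(-8, -1*0 - 3)) = -46081 - 2*(-1*0 - 3)*(-218 + (-1*0 - 3)) = -46081 - 2*(0 - 3)*(-218 + (0 - 3)) = -46081 - 2*(-3)*(-218 - 3) = -46081 - 2*(-3)*(-221) = -46081 - 1*1326 = -46081 - 1326 = -47407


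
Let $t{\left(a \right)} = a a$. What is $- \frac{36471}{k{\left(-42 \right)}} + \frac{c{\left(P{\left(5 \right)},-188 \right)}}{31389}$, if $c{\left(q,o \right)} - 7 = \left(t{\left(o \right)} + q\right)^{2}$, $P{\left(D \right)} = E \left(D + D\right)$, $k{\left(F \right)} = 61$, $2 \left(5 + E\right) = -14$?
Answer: $\frac{74539752944}{1914729} \approx 38930.0$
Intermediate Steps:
$E = -12$ ($E = -5 + \frac{1}{2} \left(-14\right) = -5 - 7 = -12$)
$t{\left(a \right)} = a^{2}$
$P{\left(D \right)} = - 24 D$ ($P{\left(D \right)} = - 12 \left(D + D\right) = - 12 \cdot 2 D = - 24 D$)
$c{\left(q,o \right)} = 7 + \left(q + o^{2}\right)^{2}$ ($c{\left(q,o \right)} = 7 + \left(o^{2} + q\right)^{2} = 7 + \left(q + o^{2}\right)^{2}$)
$- \frac{36471}{k{\left(-42 \right)}} + \frac{c{\left(P{\left(5 \right)},-188 \right)}}{31389} = - \frac{36471}{61} + \frac{7 + \left(\left(-24\right) 5 + \left(-188\right)^{2}\right)^{2}}{31389} = \left(-36471\right) \frac{1}{61} + \left(7 + \left(-120 + 35344\right)^{2}\right) \frac{1}{31389} = - \frac{36471}{61} + \left(7 + 35224^{2}\right) \frac{1}{31389} = - \frac{36471}{61} + \left(7 + 1240730176\right) \frac{1}{31389} = - \frac{36471}{61} + 1240730183 \cdot \frac{1}{31389} = - \frac{36471}{61} + \frac{1240730183}{31389} = \frac{74539752944}{1914729}$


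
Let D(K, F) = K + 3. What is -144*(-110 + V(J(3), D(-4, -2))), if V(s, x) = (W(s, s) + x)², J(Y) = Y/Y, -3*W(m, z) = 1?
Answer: 15584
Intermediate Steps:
D(K, F) = 3 + K
W(m, z) = -⅓ (W(m, z) = -⅓*1 = -⅓)
J(Y) = 1
V(s, x) = (-⅓ + x)²
-144*(-110 + V(J(3), D(-4, -2))) = -144*(-110 + (-1 + 3*(3 - 4))²/9) = -144*(-110 + (-1 + 3*(-1))²/9) = -144*(-110 + (-1 - 3)²/9) = -144*(-110 + (⅑)*(-4)²) = -144*(-110 + (⅑)*16) = -144*(-110 + 16/9) = -144*(-974/9) = 15584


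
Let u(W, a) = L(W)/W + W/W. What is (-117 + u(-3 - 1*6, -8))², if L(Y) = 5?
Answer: 1100401/81 ≈ 13585.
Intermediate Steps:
u(W, a) = 1 + 5/W (u(W, a) = 5/W + W/W = 5/W + 1 = 1 + 5/W)
(-117 + u(-3 - 1*6, -8))² = (-117 + (5 + (-3 - 1*6))/(-3 - 1*6))² = (-117 + (5 + (-3 - 6))/(-3 - 6))² = (-117 + (5 - 9)/(-9))² = (-117 - ⅑*(-4))² = (-117 + 4/9)² = (-1049/9)² = 1100401/81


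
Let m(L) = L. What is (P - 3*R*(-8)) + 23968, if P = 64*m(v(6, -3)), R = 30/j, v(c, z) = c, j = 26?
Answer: 316936/13 ≈ 24380.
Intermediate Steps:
R = 15/13 (R = 30/26 = 30*(1/26) = 15/13 ≈ 1.1538)
P = 384 (P = 64*6 = 384)
(P - 3*R*(-8)) + 23968 = (384 - 3*15/13*(-8)) + 23968 = (384 - 45/13*(-8)) + 23968 = (384 + 360/13) + 23968 = 5352/13 + 23968 = 316936/13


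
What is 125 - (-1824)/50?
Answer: 4037/25 ≈ 161.48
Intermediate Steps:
125 - (-1824)/50 = 125 - 24*(-38/25) = 125 + 912/25 = 4037/25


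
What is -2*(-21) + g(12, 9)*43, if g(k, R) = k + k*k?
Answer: 6750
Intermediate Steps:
g(k, R) = k + k²
-2*(-21) + g(12, 9)*43 = -2*(-21) + (12*(1 + 12))*43 = 42 + (12*13)*43 = 42 + 156*43 = 42 + 6708 = 6750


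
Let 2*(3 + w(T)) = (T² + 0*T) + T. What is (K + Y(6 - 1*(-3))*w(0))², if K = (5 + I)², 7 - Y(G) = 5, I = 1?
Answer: 900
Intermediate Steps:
Y(G) = 2 (Y(G) = 7 - 1*5 = 7 - 5 = 2)
w(T) = -3 + T/2 + T²/2 (w(T) = -3 + ((T² + 0*T) + T)/2 = -3 + ((T² + 0) + T)/2 = -3 + (T² + T)/2 = -3 + (T + T²)/2 = -3 + (T/2 + T²/2) = -3 + T/2 + T²/2)
K = 36 (K = (5 + 1)² = 6² = 36)
(K + Y(6 - 1*(-3))*w(0))² = (36 + 2*(-3 + (½)*0 + (½)*0²))² = (36 + 2*(-3 + 0 + (½)*0))² = (36 + 2*(-3 + 0 + 0))² = (36 + 2*(-3))² = (36 - 6)² = 30² = 900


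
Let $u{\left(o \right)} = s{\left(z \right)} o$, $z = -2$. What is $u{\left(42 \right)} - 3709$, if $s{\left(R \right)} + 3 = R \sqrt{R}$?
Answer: $-3835 - 84 i \sqrt{2} \approx -3835.0 - 118.79 i$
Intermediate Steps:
$s{\left(R \right)} = -3 + R^{\frac{3}{2}}$ ($s{\left(R \right)} = -3 + R \sqrt{R} = -3 + R^{\frac{3}{2}}$)
$u{\left(o \right)} = o \left(-3 - 2 i \sqrt{2}\right)$ ($u{\left(o \right)} = \left(-3 + \left(-2\right)^{\frac{3}{2}}\right) o = \left(-3 - 2 i \sqrt{2}\right) o = o \left(-3 - 2 i \sqrt{2}\right)$)
$u{\left(42 \right)} - 3709 = \left(-1\right) 42 \left(3 + 2 i \sqrt{2}\right) - 3709 = \left(-126 - 84 i \sqrt{2}\right) - 3709 = -3835 - 84 i \sqrt{2}$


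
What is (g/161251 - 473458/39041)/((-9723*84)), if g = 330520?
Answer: 31720872319/2570827435234506 ≈ 1.2339e-5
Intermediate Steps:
(g/161251 - 473458/39041)/((-9723*84)) = (330520/161251 - 473458/39041)/((-9723*84)) = (330520*(1/161251) - 473458*1/39041)/(-816732) = (330520/161251 - 473458/39041)*(-1/816732) = -63441744638/6295400291*(-1/816732) = 31720872319/2570827435234506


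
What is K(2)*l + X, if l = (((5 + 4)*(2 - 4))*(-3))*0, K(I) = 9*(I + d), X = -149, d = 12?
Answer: -149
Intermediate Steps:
K(I) = 108 + 9*I (K(I) = 9*(I + 12) = 9*(12 + I) = 108 + 9*I)
l = 0 (l = ((9*(-2))*(-3))*0 = -18*(-3)*0 = 54*0 = 0)
K(2)*l + X = (108 + 9*2)*0 - 149 = (108 + 18)*0 - 149 = 126*0 - 149 = 0 - 149 = -149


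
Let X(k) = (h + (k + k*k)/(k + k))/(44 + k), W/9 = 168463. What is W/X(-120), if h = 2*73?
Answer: -230457384/173 ≈ -1.3321e+6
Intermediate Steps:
W = 1516167 (W = 9*168463 = 1516167)
h = 146
X(k) = (146 + (k + k²)/(2*k))/(44 + k) (X(k) = (146 + (k + k*k)/(k + k))/(44 + k) = (146 + (k + k²)/((2*k)))/(44 + k) = (146 + (k + k²)*(1/(2*k)))/(44 + k) = (146 + (k + k²)/(2*k))/(44 + k))
W/X(-120) = 1516167/(((293 - 120)/(2*(44 - 120)))) = 1516167/(((½)*173/(-76))) = 1516167/(((½)*(-1/76)*173)) = 1516167/(-173/152) = 1516167*(-152/173) = -230457384/173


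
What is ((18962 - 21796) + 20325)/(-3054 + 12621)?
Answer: 17491/9567 ≈ 1.8283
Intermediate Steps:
((18962 - 21796) + 20325)/(-3054 + 12621) = (-2834 + 20325)/9567 = 17491*(1/9567) = 17491/9567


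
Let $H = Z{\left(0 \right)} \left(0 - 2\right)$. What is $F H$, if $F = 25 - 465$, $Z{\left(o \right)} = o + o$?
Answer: $0$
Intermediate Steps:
$Z{\left(o \right)} = 2 o$
$F = -440$ ($F = 25 - 465 = -440$)
$H = 0$ ($H = 2 \cdot 0 \left(0 - 2\right) = 0 \left(-2\right) = 0$)
$F H = \left(-440\right) 0 = 0$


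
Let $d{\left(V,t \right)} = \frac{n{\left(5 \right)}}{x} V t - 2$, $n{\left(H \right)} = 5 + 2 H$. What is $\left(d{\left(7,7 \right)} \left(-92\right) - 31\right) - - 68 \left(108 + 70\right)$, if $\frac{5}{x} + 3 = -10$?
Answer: $188069$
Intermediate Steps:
$x = - \frac{5}{13}$ ($x = \frac{5}{-3 - 10} = \frac{5}{-13} = 5 \left(- \frac{1}{13}\right) = - \frac{5}{13} \approx -0.38462$)
$d{\left(V,t \right)} = -2 - 39 V t$ ($d{\left(V,t \right)} = \frac{5 + 2 \cdot 5}{- \frac{5}{13}} V t - 2 = \left(5 + 10\right) \left(- \frac{13}{5}\right) V t - 2 = 15 \left(- \frac{13}{5}\right) V t - 2 = - 39 V t - 2 = -2 - 39 V t$)
$\left(d{\left(7,7 \right)} \left(-92\right) - 31\right) - - 68 \left(108 + 70\right) = \left(\left(-2 - 273 \cdot 7\right) \left(-92\right) - 31\right) - - 68 \left(108 + 70\right) = \left(\left(-2 - 1911\right) \left(-92\right) - 31\right) - \left(-68\right) 178 = \left(\left(-1913\right) \left(-92\right) - 31\right) - -12104 = \left(175996 - 31\right) + 12104 = 175965 + 12104 = 188069$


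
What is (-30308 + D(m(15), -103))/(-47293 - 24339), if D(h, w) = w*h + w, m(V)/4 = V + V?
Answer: 42771/71632 ≈ 0.59709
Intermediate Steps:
m(V) = 8*V (m(V) = 4*(V + V) = 4*(2*V) = 8*V)
D(h, w) = w + h*w (D(h, w) = h*w + w = w + h*w)
(-30308 + D(m(15), -103))/(-47293 - 24339) = (-30308 - 103*(1 + 8*15))/(-47293 - 24339) = (-30308 - 103*(1 + 120))/(-71632) = (-30308 - 103*121)*(-1/71632) = (-30308 - 12463)*(-1/71632) = -42771*(-1/71632) = 42771/71632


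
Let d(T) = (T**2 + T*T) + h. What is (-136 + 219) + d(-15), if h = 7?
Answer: 540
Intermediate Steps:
d(T) = 7 + 2*T**2 (d(T) = (T**2 + T*T) + 7 = (T**2 + T**2) + 7 = 2*T**2 + 7 = 7 + 2*T**2)
(-136 + 219) + d(-15) = (-136 + 219) + (7 + 2*(-15)**2) = 83 + (7 + 2*225) = 83 + (7 + 450) = 83 + 457 = 540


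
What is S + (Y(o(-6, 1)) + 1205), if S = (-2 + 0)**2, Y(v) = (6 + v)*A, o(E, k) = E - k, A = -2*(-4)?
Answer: 1201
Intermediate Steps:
A = 8
Y(v) = 48 + 8*v (Y(v) = (6 + v)*8 = 48 + 8*v)
S = 4 (S = (-2)**2 = 4)
S + (Y(o(-6, 1)) + 1205) = 4 + ((48 + 8*(-6 - 1*1)) + 1205) = 4 + ((48 + 8*(-6 - 1)) + 1205) = 4 + ((48 + 8*(-7)) + 1205) = 4 + ((48 - 56) + 1205) = 4 + (-8 + 1205) = 4 + 1197 = 1201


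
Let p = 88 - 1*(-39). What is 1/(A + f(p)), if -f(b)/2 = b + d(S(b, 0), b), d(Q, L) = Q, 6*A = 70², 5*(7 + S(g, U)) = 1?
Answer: 15/8644 ≈ 0.0017353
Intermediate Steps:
S(g, U) = -34/5 (S(g, U) = -7 + (⅕)*1 = -7 + ⅕ = -34/5)
p = 127 (p = 88 + 39 = 127)
A = 2450/3 (A = (⅙)*70² = (⅙)*4900 = 2450/3 ≈ 816.67)
f(b) = 68/5 - 2*b (f(b) = -2*(b - 34/5) = -2*(-34/5 + b) = 68/5 - 2*b)
1/(A + f(p)) = 1/(2450/3 + (68/5 - 2*127)) = 1/(2450/3 + (68/5 - 254)) = 1/(2450/3 - 1202/5) = 1/(8644/15) = 15/8644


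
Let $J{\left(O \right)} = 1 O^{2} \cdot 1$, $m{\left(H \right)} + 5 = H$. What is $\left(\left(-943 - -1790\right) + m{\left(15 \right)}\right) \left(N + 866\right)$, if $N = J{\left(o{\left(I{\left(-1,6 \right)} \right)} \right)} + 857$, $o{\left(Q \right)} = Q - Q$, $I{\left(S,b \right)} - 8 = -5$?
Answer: $1476611$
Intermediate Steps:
$m{\left(H \right)} = -5 + H$
$I{\left(S,b \right)} = 3$ ($I{\left(S,b \right)} = 8 - 5 = 3$)
$o{\left(Q \right)} = 0$
$J{\left(O \right)} = O^{2}$ ($J{\left(O \right)} = O^{2} \cdot 1 = O^{2}$)
$N = 857$ ($N = 0^{2} + 857 = 0 + 857 = 857$)
$\left(\left(-943 - -1790\right) + m{\left(15 \right)}\right) \left(N + 866\right) = \left(\left(-943 - -1790\right) + \left(-5 + 15\right)\right) \left(857 + 866\right) = \left(\left(-943 + 1790\right) + 10\right) 1723 = \left(847 + 10\right) 1723 = 857 \cdot 1723 = 1476611$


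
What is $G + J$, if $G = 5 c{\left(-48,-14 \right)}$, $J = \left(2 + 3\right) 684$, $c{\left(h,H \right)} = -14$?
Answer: $3350$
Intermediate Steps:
$J = 3420$ ($J = 5 \cdot 684 = 3420$)
$G = -70$ ($G = 5 \left(-14\right) = -70$)
$G + J = -70 + 3420 = 3350$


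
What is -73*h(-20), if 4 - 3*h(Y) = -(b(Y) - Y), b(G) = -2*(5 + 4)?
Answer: -146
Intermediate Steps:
b(G) = -18 (b(G) = -2*9 = -18)
h(Y) = -14/3 - Y/3 (h(Y) = 4/3 - (-1)*(-18 - Y)/3 = 4/3 - (18 + Y)/3 = 4/3 + (-6 - Y/3) = -14/3 - Y/3)
-73*h(-20) = -73*(-14/3 - ⅓*(-20)) = -73*(-14/3 + 20/3) = -73*2 = -146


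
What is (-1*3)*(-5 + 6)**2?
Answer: -3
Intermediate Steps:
(-1*3)*(-5 + 6)**2 = -3*1**2 = -3*1 = -3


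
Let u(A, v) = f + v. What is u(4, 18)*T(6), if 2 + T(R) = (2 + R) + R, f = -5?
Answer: 156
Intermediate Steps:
T(R) = 2*R (T(R) = -2 + ((2 + R) + R) = -2 + (2 + 2*R) = 2*R)
u(A, v) = -5 + v
u(4, 18)*T(6) = (-5 + 18)*(2*6) = 13*12 = 156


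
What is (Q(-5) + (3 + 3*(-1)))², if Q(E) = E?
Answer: 25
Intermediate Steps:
(Q(-5) + (3 + 3*(-1)))² = (-5 + (3 + 3*(-1)))² = (-5 + (3 - 3))² = (-5 + 0)² = (-5)² = 25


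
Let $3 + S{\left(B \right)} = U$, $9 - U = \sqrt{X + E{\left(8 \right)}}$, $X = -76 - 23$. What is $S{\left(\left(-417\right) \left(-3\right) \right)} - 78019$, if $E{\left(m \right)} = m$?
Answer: $-78013 - i \sqrt{91} \approx -78013.0 - 9.5394 i$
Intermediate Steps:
$X = -99$
$U = 9 - i \sqrt{91}$ ($U = 9 - \sqrt{-99 + 8} = 9 - \sqrt{-91} = 9 - i \sqrt{91} \approx 9.0 - 9.5394 i$)
$S{\left(B \right)} = 6 - i \sqrt{91}$ ($S{\left(B \right)} = -3 + \left(9 - i \sqrt{91}\right) = 6 - i \sqrt{91}$)
$S{\left(\left(-417\right) \left(-3\right) \right)} - 78019 = \left(6 - i \sqrt{91}\right) - 78019 = -78013 - i \sqrt{91}$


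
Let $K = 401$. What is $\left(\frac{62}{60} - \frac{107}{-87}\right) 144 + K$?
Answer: $\frac{105401}{145} \approx 726.9$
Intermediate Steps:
$\left(\frac{62}{60} - \frac{107}{-87}\right) 144 + K = \left(\frac{62}{60} - \frac{107}{-87}\right) 144 + 401 = \left(62 \cdot \frac{1}{60} - - \frac{107}{87}\right) 144 + 401 = \left(\frac{31}{30} + \frac{107}{87}\right) 144 + 401 = \frac{1969}{870} \cdot 144 + 401 = \frac{47256}{145} + 401 = \frac{105401}{145}$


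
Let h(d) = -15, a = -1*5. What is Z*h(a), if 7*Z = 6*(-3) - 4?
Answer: 330/7 ≈ 47.143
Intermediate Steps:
a = -5
Z = -22/7 (Z = (6*(-3) - 4)/7 = (-18 - 4)/7 = (1/7)*(-22) = -22/7 ≈ -3.1429)
Z*h(a) = -22/7*(-15) = 330/7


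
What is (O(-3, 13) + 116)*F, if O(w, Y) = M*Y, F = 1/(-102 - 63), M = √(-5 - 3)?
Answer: -116/165 - 26*I*√2/165 ≈ -0.70303 - 0.22285*I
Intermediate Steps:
M = 2*I*√2 (M = √(-8) = 2*I*√2 ≈ 2.8284*I)
F = -1/165 (F = 1/(-165) = -1/165 ≈ -0.0060606)
O(w, Y) = 2*I*Y*√2 (O(w, Y) = (2*I*√2)*Y = 2*I*Y*√2)
(O(-3, 13) + 116)*F = (2*I*13*√2 + 116)*(-1/165) = (26*I*√2 + 116)*(-1/165) = (116 + 26*I*√2)*(-1/165) = -116/165 - 26*I*√2/165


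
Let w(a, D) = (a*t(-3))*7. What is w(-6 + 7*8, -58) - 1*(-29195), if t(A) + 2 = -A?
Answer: 29545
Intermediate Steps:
t(A) = -2 - A
w(a, D) = 7*a (w(a, D) = (a*(-2 - 1*(-3)))*7 = (a*(-2 + 3))*7 = (a*1)*7 = a*7 = 7*a)
w(-6 + 7*8, -58) - 1*(-29195) = 7*(-6 + 7*8) - 1*(-29195) = 7*(-6 + 56) + 29195 = 7*50 + 29195 = 350 + 29195 = 29545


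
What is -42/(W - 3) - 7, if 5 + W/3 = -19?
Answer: -161/25 ≈ -6.4400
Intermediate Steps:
W = -72 (W = -15 + 3*(-19) = -15 - 57 = -72)
-42/(W - 3) - 7 = -42/(-72 - 3) - 7 = -42/(-75) - 7 = -42*(-1/75) - 7 = 14/25 - 7 = -161/25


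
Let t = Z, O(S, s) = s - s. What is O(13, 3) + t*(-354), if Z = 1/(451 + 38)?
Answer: -118/163 ≈ -0.72393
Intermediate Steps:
O(S, s) = 0
Z = 1/489 ≈ 0.0020450
t = 1/489 ≈ 0.0020450
O(13, 3) + t*(-354) = 0 + (1/489)*(-354) = 0 - 118/163 = -118/163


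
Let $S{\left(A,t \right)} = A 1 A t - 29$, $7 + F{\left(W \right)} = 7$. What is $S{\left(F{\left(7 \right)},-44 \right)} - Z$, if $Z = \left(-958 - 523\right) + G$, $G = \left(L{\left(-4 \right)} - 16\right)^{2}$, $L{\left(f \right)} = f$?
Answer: $1052$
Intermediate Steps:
$F{\left(W \right)} = 0$ ($F{\left(W \right)} = -7 + 7 = 0$)
$S{\left(A,t \right)} = -29 + t A^{2}$ ($S{\left(A,t \right)} = A A t - 29 = A^{2} t - 29 = t A^{2} - 29 = -29 + t A^{2}$)
$G = 400$ ($G = \left(-4 - 16\right)^{2} = \left(-20\right)^{2} = 400$)
$Z = -1081$ ($Z = \left(-958 - 523\right) + 400 = -1481 + 400 = -1081$)
$S{\left(F{\left(7 \right)},-44 \right)} - Z = \left(-29 - 44 \cdot 0^{2}\right) - -1081 = \left(-29 - 0\right) + 1081 = \left(-29 + 0\right) + 1081 = -29 + 1081 = 1052$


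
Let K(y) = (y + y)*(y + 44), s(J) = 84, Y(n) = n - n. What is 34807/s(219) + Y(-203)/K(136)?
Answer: 34807/84 ≈ 414.37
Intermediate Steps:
Y(n) = 0
K(y) = 2*y*(44 + y) (K(y) = (2*y)*(44 + y) = 2*y*(44 + y))
34807/s(219) + Y(-203)/K(136) = 34807/84 + 0/((2*136*(44 + 136))) = 34807*(1/84) + 0/((2*136*180)) = 34807/84 + 0/48960 = 34807/84 + 0*(1/48960) = 34807/84 + 0 = 34807/84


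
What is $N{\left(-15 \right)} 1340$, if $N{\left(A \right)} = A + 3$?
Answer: $-16080$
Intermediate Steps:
$N{\left(A \right)} = 3 + A$
$N{\left(-15 \right)} 1340 = \left(3 - 15\right) 1340 = \left(-12\right) 1340 = -16080$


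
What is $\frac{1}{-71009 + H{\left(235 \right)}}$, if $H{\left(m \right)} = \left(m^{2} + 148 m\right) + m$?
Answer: $\frac{1}{19231} \approx 5.1999 \cdot 10^{-5}$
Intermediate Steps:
$H{\left(m \right)} = m^{2} + 149 m$
$\frac{1}{-71009 + H{\left(235 \right)}} = \frac{1}{-71009 + 235 \left(149 + 235\right)} = \frac{1}{-71009 + 235 \cdot 384} = \frac{1}{-71009 + 90240} = \frac{1}{19231}$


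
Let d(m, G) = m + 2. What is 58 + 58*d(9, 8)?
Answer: 696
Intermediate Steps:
d(m, G) = 2 + m
58 + 58*d(9, 8) = 58 + 58*(2 + 9) = 58 + 58*11 = 58 + 638 = 696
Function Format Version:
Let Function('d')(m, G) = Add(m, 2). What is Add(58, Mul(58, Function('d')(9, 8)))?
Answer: 696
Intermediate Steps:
Function('d')(m, G) = Add(2, m)
Add(58, Mul(58, Function('d')(9, 8))) = Add(58, Mul(58, Add(2, 9))) = Add(58, Mul(58, 11)) = Add(58, 638) = 696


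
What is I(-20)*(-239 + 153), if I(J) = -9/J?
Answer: -387/10 ≈ -38.700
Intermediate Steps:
I(-20)*(-239 + 153) = (-9/(-20))*(-239 + 153) = -9*(-1/20)*(-86) = (9/20)*(-86) = -387/10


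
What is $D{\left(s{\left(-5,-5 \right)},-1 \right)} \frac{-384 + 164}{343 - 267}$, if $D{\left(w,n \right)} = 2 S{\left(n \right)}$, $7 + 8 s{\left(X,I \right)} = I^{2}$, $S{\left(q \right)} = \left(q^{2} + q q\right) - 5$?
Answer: $\frac{330}{19} \approx 17.368$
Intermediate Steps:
$S{\left(q \right)} = -5 + 2 q^{2}$ ($S{\left(q \right)} = \left(q^{2} + q^{2}\right) - 5 = 2 q^{2} - 5 = -5 + 2 q^{2}$)
$s{\left(X,I \right)} = - \frac{7}{8} + \frac{I^{2}}{8}$
$D{\left(w,n \right)} = -10 + 4 n^{2}$ ($D{\left(w,n \right)} = 2 \left(-5 + 2 n^{2}\right) = -10 + 4 n^{2}$)
$D{\left(s{\left(-5,-5 \right)},-1 \right)} \frac{-384 + 164}{343 - 267} = \left(-10 + 4 \left(-1\right)^{2}\right) \frac{-384 + 164}{343 - 267} = \left(-10 + 4 \cdot 1\right) \left(- \frac{220}{76}\right) = \left(-10 + 4\right) \left(\left(-220\right) \frac{1}{76}\right) = \left(-6\right) \left(- \frac{55}{19}\right) = \frac{330}{19}$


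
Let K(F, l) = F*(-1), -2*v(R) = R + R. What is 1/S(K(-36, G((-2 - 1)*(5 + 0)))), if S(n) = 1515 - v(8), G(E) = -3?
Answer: 1/1523 ≈ 0.00065660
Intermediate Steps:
v(R) = -R (v(R) = -(R + R)/2 = -R)
K(F, l) = -F
S(n) = 1523 (S(n) = 1515 - (-1)*8 = 1515 - 1*(-8) = 1515 + 8 = 1523)
1/S(K(-36, G((-2 - 1)*(5 + 0)))) = 1/1523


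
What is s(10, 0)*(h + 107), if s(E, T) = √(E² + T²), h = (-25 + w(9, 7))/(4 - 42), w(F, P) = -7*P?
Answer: 20700/19 ≈ 1089.5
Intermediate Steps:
h = 37/19 (h = (-25 - 7*7)/(4 - 42) = (-25 - 49)/(-38) = -74*(-1/38) = 37/19 ≈ 1.9474)
s(10, 0)*(h + 107) = √(10² + 0²)*(37/19 + 107) = √(100 + 0)*(2070/19) = √100*(2070/19) = 10*(2070/19) = 20700/19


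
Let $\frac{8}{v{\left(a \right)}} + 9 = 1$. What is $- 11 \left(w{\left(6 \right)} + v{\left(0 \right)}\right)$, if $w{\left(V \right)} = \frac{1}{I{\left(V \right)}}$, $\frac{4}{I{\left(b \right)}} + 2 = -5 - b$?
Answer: $\frac{187}{4} \approx 46.75$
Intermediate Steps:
$v{\left(a \right)} = -1$ ($v{\left(a \right)} = \frac{8}{-9 + 1} = \frac{8}{-8} = 8 \left(- \frac{1}{8}\right) = -1$)
$I{\left(b \right)} = \frac{4}{-7 - b}$ ($I{\left(b \right)} = \frac{4}{-2 - \left(5 + b\right)} = \frac{4}{-7 - b}$)
$w{\left(V \right)} = - \frac{7}{4} - \frac{V}{4}$ ($w{\left(V \right)} = \frac{1}{\left(-4\right) \frac{1}{7 + V}} = - \frac{7}{4} - \frac{V}{4}$)
$- 11 \left(w{\left(6 \right)} + v{\left(0 \right)}\right) = - 11 \left(\left(- \frac{7}{4} - \frac{3}{2}\right) - 1\right) = - 11 \left(- \frac{13}{4} - 1\right) = \left(-11\right) \left(- \frac{17}{4}\right) = \frac{187}{4}$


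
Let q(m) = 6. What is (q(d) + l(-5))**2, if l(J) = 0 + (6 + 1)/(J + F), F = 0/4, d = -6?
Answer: 529/25 ≈ 21.160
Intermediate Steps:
F = 0 (F = 0*(1/4) = 0)
l(J) = 7/J (l(J) = 0 + (6 + 1)/(J + 0) = 0 + 7/J = 7/J)
(q(d) + l(-5))**2 = (6 + 7/(-5))**2 = (6 + 7*(-1/5))**2 = (6 - 7/5)**2 = (23/5)**2 = 529/25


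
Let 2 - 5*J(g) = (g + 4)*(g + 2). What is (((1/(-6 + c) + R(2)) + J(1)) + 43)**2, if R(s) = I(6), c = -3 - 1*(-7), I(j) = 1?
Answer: 167281/100 ≈ 1672.8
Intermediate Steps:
c = 4 (c = -3 + 7 = 4)
R(s) = 1
J(g) = 2/5 - (2 + g)*(4 + g)/5 (J(g) = 2/5 - (g + 4)*(g + 2)/5 = 2/5 - (4 + g)*(2 + g)/5 = 2/5 - (2 + g)*(4 + g)/5)
(((1/(-6 + c) + R(2)) + J(1)) + 43)**2 = (((1/(-6 + 4) + 1) + (-6/5 - 6/5*1 - 1/5*1**2)) + 43)**2 = (((1/(-2) + 1) + (-6/5 - 6/5 - 1/5*1)) + 43)**2 = (((-1/2 + 1) + (-6/5 - 6/5 - 1/5)) + 43)**2 = ((1/2 - 13/5) + 43)**2 = (-21/10 + 43)**2 = (409/10)**2 = 167281/100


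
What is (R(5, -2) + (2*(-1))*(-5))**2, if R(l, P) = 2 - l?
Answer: 49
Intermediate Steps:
(R(5, -2) + (2*(-1))*(-5))**2 = ((2 - 1*5) + (2*(-1))*(-5))**2 = ((2 - 5) - 2*(-5))**2 = (-3 + 10)**2 = 7**2 = 49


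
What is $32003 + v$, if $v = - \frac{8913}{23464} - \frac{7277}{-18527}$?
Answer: $\frac{13912270664961}{434717528} \approx 32003.0$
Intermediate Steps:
$v = \frac{5616377}{434717528}$ ($v = \left(-8913\right) \frac{1}{23464} - - \frac{7277}{18527} = - \frac{8913}{23464} + \frac{7277}{18527} = \frac{5616377}{434717528} \approx 0.01292$)
$32003 + v = 32003 + \frac{5616377}{434717528} = \frac{13912270664961}{434717528}$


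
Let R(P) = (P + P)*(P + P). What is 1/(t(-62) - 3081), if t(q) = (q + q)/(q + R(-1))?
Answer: -29/89287 ≈ -0.00032480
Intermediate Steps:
R(P) = 4*P² (R(P) = (2*P)*(2*P) = 4*P²)
t(q) = 2*q/(4 + q) (t(q) = (q + q)/(q + 4*(-1)²) = (2*q)/(q + 4*1) = (2*q)/(q + 4) = (2*q)/(4 + q) = 2*q/(4 + q))
1/(t(-62) - 3081) = 1/(2*(-62)/(4 - 62) - 3081) = 1/(2*(-62)/(-58) - 3081) = 1/(2*(-62)*(-1/58) - 3081) = 1/(62/29 - 3081) = 1/(-89287/29) = -29/89287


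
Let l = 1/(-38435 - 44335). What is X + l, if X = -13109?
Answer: -1085031931/82770 ≈ -13109.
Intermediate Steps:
l = -1/82770 (l = 1/(-82770) = -1/82770 ≈ -1.2082e-5)
X + l = -13109 - 1/82770 = -1085031931/82770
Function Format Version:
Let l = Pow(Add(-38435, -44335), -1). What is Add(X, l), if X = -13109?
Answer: Rational(-1085031931, 82770) ≈ -13109.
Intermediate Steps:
l = Rational(-1, 82770) (l = Pow(-82770, -1) = Rational(-1, 82770) ≈ -1.2082e-5)
Add(X, l) = Add(-13109, Rational(-1, 82770)) = Rational(-1085031931, 82770)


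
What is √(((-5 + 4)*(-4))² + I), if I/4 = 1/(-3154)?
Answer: 29*√47310/1577 ≈ 3.9998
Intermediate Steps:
I = -2/1577 (I = 4/(-3154) = 4*(-1/3154) = -2/1577 ≈ -0.0012682)
√(((-5 + 4)*(-4))² + I) = √(((-5 + 4)*(-4))² - 2/1577) = √((-1*(-4))² - 2/1577) = √(4² - 2/1577) = √(16 - 2/1577) = √(25230/1577) = 29*√47310/1577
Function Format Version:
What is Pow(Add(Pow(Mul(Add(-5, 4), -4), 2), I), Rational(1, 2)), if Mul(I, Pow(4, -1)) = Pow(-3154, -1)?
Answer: Mul(Rational(29, 1577), Pow(47310, Rational(1, 2))) ≈ 3.9998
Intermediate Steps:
I = Rational(-2, 1577) (I = Mul(4, Pow(-3154, -1)) = Mul(4, Rational(-1, 3154)) = Rational(-2, 1577) ≈ -0.0012682)
Pow(Add(Pow(Mul(Add(-5, 4), -4), 2), I), Rational(1, 2)) = Pow(Add(Pow(Mul(Add(-5, 4), -4), 2), Rational(-2, 1577)), Rational(1, 2)) = Pow(Add(Pow(Mul(-1, -4), 2), Rational(-2, 1577)), Rational(1, 2)) = Pow(Add(Pow(4, 2), Rational(-2, 1577)), Rational(1, 2)) = Pow(Add(16, Rational(-2, 1577)), Rational(1, 2)) = Pow(Rational(25230, 1577), Rational(1, 2)) = Mul(Rational(29, 1577), Pow(47310, Rational(1, 2)))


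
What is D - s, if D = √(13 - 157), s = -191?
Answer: 191 + 12*I ≈ 191.0 + 12.0*I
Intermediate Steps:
D = 12*I (D = √(-144) = 12*I ≈ 12.0*I)
D - s = 12*I - 1*(-191) = 12*I + 191 = 191 + 12*I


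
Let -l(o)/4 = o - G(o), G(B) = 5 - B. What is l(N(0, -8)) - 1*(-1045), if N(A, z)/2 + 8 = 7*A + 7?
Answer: 1081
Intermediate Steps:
N(A, z) = -2 + 14*A (N(A, z) = -16 + 2*(7*A + 7) = -16 + 2*(7 + 7*A) = -16 + (14 + 14*A) = -2 + 14*A)
l(o) = 20 - 8*o (l(o) = -4*(o - (5 - o)) = -4*(o + (-5 + o)) = -4*(-5 + 2*o) = 20 - 8*o)
l(N(0, -8)) - 1*(-1045) = (20 - 8*(-2 + 14*0)) - 1*(-1045) = (20 - 8*(-2 + 0)) + 1045 = (20 - 8*(-2)) + 1045 = (20 + 16) + 1045 = 36 + 1045 = 1081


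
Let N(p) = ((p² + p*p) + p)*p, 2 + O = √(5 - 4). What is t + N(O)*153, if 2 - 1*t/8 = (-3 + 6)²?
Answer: -209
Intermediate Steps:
O = -1 (O = -2 + √(5 - 4) = -2 + √1 = -2 + 1 = -1)
N(p) = p*(p + 2*p²) (N(p) = ((p² + p²) + p)*p = (2*p² + p)*p = (p + 2*p²)*p = p*(p + 2*p²))
t = -56 (t = 16 - 8*(-3 + 6)² = 16 - 8*3² = 16 - 8*9 = 16 - 72 = -56)
t + N(O)*153 = -56 + ((-1)²*(1 + 2*(-1)))*153 = -56 + (1*(1 - 2))*153 = -56 + (1*(-1))*153 = -56 - 1*153 = -56 - 153 = -209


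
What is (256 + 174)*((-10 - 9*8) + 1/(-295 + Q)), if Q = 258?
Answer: -1305050/37 ≈ -35272.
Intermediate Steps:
(256 + 174)*((-10 - 9*8) + 1/(-295 + Q)) = (256 + 174)*((-10 - 9*8) + 1/(-295 + 258)) = 430*((-10 - 72) + 1/(-37)) = 430*(-82 - 1/37) = 430*(-3035/37) = -1305050/37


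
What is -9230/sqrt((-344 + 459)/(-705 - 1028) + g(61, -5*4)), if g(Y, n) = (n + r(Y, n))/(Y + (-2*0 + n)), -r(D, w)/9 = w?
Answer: -1846*sqrt(239093345)/6057 ≈ -4712.6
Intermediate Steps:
r(D, w) = -9*w
g(Y, n) = -8*n/(Y + n) (g(Y, n) = (n - 9*n)/(Y + (-2*0 + n)) = (-8*n)/(Y + (0 + n)) = (-8*n)/(Y + n) = -8*n/(Y + n))
-9230/sqrt((-344 + 459)/(-705 - 1028) + g(61, -5*4)) = -9230/sqrt((-344 + 459)/(-705 - 1028) - 8*(-5*4)/(61 - 5*4)) = -9230/sqrt(115/(-1733) - 8*(-20)/(61 - 20)) = -9230/sqrt(115*(-1/1733) - 8*(-20)/41) = -9230/sqrt(-115/1733 - 8*(-20)*1/41) = -9230/sqrt(-115/1733 + 160/41) = -9230*sqrt(239093345)/30285 = -1846*sqrt(239093345)/6057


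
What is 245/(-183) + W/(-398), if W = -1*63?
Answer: -85981/72834 ≈ -1.1805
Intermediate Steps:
W = -63
245/(-183) + W/(-398) = 245/(-183) - 63/(-398) = 245*(-1/183) - 63*(-1/398) = -245/183 + 63/398 = -85981/72834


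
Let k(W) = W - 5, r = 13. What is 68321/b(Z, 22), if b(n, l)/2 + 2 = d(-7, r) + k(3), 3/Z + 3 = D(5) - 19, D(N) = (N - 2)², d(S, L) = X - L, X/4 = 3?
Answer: -68321/10 ≈ -6832.1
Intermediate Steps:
X = 12 (X = 4*3 = 12)
d(S, L) = 12 - L
k(W) = -5 + W
D(N) = (-2 + N)²
Z = -3/13 (Z = 3/(-3 + ((-2 + 5)² - 19)) = 3/(-3 + (3² - 19)) = 3/(-3 + (9 - 19)) = 3/(-3 - 10) = 3/(-13) = 3*(-1/13) = -3/13 ≈ -0.23077)
b(n, l) = -10 (b(n, l) = -4 + 2*((12 - 1*13) + (-5 + 3)) = -4 + 2*((12 - 13) - 2) = -4 + 2*(-1 - 2) = -4 + 2*(-3) = -4 - 6 = -10)
68321/b(Z, 22) = 68321/(-10) = 68321*(-⅒) = -68321/10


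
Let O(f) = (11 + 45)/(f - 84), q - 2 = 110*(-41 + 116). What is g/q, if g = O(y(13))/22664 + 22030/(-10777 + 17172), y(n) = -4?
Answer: 1098424471/2631231201632 ≈ 0.00041746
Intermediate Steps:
q = 8252 (q = 2 + 110*(-41 + 116) = 2 + 110*75 = 2 + 8250 = 8252)
O(f) = 56/(-84 + f)
g = 1098424471/318859816 (g = (56/(-84 - 4))/22664 + 22030/(-10777 + 17172) = (56/(-88))*(1/22664) + 22030/6395 = (56*(-1/88))*(1/22664) + 22030*(1/6395) = -7/11*1/22664 + 4406/1279 = -7/249304 + 4406/1279 = 1098424471/318859816 ≈ 3.4449)
g/q = (1098424471/318859816)/8252 = (1098424471/318859816)*(1/8252) = 1098424471/2631231201632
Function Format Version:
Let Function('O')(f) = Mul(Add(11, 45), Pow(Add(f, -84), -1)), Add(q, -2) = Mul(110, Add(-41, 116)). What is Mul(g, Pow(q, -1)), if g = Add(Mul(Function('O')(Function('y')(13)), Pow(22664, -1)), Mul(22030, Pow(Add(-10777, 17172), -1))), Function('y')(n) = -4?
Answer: Rational(1098424471, 2631231201632) ≈ 0.00041746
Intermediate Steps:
q = 8252 (q = Add(2, Mul(110, Add(-41, 116))) = Add(2, Mul(110, 75)) = Add(2, 8250) = 8252)
Function('O')(f) = Mul(56, Pow(Add(-84, f), -1))
g = Rational(1098424471, 318859816) (g = Add(Mul(Mul(56, Pow(Add(-84, -4), -1)), Pow(22664, -1)), Mul(22030, Pow(Add(-10777, 17172), -1))) = Add(Mul(Mul(56, Pow(-88, -1)), Rational(1, 22664)), Mul(22030, Pow(6395, -1))) = Add(Mul(Mul(56, Rational(-1, 88)), Rational(1, 22664)), Mul(22030, Rational(1, 6395))) = Add(Mul(Rational(-7, 11), Rational(1, 22664)), Rational(4406, 1279)) = Add(Rational(-7, 249304), Rational(4406, 1279)) = Rational(1098424471, 318859816) ≈ 3.4449)
Mul(g, Pow(q, -1)) = Mul(Rational(1098424471, 318859816), Pow(8252, -1)) = Mul(Rational(1098424471, 318859816), Rational(1, 8252)) = Rational(1098424471, 2631231201632)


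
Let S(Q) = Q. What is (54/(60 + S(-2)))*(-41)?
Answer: -1107/29 ≈ -38.172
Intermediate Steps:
(54/(60 + S(-2)))*(-41) = (54/(60 - 2))*(-41) = (54/58)*(-41) = (54*(1/58))*(-41) = (27/29)*(-41) = -1107/29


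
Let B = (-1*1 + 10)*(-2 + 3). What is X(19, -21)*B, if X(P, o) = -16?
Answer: -144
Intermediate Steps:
B = 9 (B = (-1 + 10)*1 = 9*1 = 9)
X(19, -21)*B = -16*9 = -144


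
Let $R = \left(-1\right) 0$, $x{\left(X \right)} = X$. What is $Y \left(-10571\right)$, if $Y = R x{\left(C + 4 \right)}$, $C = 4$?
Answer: $0$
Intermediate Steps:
$R = 0$
$Y = 0$ ($Y = 0 \left(4 + 4\right) = 0 \cdot 8 = 0$)
$Y \left(-10571\right) = 0 \left(-10571\right) = 0$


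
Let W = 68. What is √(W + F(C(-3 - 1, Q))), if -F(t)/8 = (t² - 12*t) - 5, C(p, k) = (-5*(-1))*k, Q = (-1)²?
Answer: 2*√97 ≈ 19.698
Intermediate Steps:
Q = 1
C(p, k) = 5*k
F(t) = 40 - 8*t² + 96*t (F(t) = -8*((t² - 12*t) - 5) = -8*(-5 + t² - 12*t) = 40 - 8*t² + 96*t)
√(W + F(C(-3 - 1, Q))) = √(68 + (40 - 8*(5*1)² + 96*(5*1))) = √(68 + (40 - 8*5² + 96*5)) = √(68 + (40 - 8*25 + 480)) = √(68 + (40 - 200 + 480)) = √(68 + 320) = √388 = 2*√97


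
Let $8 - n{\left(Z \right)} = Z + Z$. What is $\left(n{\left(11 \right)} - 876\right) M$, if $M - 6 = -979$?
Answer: $865970$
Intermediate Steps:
$M = -973$ ($M = 6 - 979 = -973$)
$n{\left(Z \right)} = 8 - 2 Z$ ($n{\left(Z \right)} = 8 - \left(Z + Z\right) = 8 - 2 Z$)
$\left(n{\left(11 \right)} - 876\right) M = \left(\left(8 - 22\right) - 876\right) \left(-973\right) = \left(-14 - 876\right) \left(-973\right) = \left(-890\right) \left(-973\right) = 865970$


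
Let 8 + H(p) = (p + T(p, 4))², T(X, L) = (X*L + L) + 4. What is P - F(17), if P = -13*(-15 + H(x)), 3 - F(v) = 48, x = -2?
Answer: 292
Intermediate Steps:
F(v) = -45 (F(v) = 3 - 1*48 = 3 - 48 = -45)
T(X, L) = 4 + L + L*X (T(X, L) = (L*X + L) + 4 = (L + L*X) + 4 = 4 + L + L*X)
H(p) = -8 + (8 + 5*p)² (H(p) = -8 + (p + (4 + 4 + 4*p))² = -8 + (p + (8 + 4*p))² = -8 + (8 + 5*p)²)
P = 247 (P = -13*(-15 + (-8 + (8 + 5*(-2))²)) = -13*(-15 + (-8 + (8 - 10)²)) = -13*(-15 + (-8 + (-2)²)) = -13*(-15 + (-8 + 4)) = -13*(-15 - 4) = -13*(-19) = 247)
P - F(17) = 247 - 1*(-45) = 247 + 45 = 292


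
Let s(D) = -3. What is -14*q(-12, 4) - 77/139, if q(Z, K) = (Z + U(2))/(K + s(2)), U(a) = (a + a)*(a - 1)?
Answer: 15491/139 ≈ 111.45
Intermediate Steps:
U(a) = 2*a*(-1 + a) (U(a) = (2*a)*(-1 + a) = 2*a*(-1 + a))
q(Z, K) = (4 + Z)/(-3 + K) (q(Z, K) = (Z + 2*2*(-1 + 2))/(K - 3) = (Z + 2*2*1)/(-3 + K) = (Z + 4)/(-3 + K) = (4 + Z)/(-3 + K))
-14*q(-12, 4) - 77/139 = -14*(4 - 12)/(-3 + 4) - 77/139 = -14*(-8)/1 - 77*1/139 = -14*(-8) - 77/139 = 112 - 77/139 = 15491/139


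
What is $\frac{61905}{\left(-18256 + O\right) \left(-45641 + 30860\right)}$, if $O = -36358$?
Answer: $\frac{20635}{269083178} \approx 7.6686 \cdot 10^{-5}$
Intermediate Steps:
$\frac{61905}{\left(-18256 + O\right) \left(-45641 + 30860\right)} = \frac{61905}{\left(-18256 - 36358\right) \left(-45641 + 30860\right)} = \frac{61905}{\left(-54614\right) \left(-14781\right)} = \frac{61905}{807249534} = 61905 \cdot \frac{1}{807249534} = \frac{20635}{269083178}$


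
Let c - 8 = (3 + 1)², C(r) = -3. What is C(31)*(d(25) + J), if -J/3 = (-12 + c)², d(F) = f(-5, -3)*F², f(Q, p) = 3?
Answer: -4329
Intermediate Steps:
d(F) = 3*F²
c = 24 (c = 8 + (3 + 1)² = 8 + 4² = 8 + 16 = 24)
J = -432 (J = -3*(-12 + 24)² = -3*12² = -3*144 = -432)
C(31)*(d(25) + J) = -3*(3*25² - 432) = -3*(3*625 - 432) = -3*(1875 - 432) = -3*1443 = -4329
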